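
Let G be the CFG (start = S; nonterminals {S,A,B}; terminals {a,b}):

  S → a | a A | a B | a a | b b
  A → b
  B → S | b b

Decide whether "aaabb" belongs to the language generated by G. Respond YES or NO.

CNF form of G:
  S -> T0 A | T0 B | T0 T0 | T1 T1 | a
  A -> b
  B -> T0 A | T0 B | T0 T0 | T1 T1 | a
  T0 -> a
  T1 -> b

CYK fill:
  cell(0,0) a: {B,S,T0}  orig:{B,S}
  cell(1,1) a: {B,S,T0}  orig:{B,S}
  cell(2,2) a: {B,S,T0}  orig:{B,S}
  cell(3,3) b: {A,T1}  orig:{A}
  cell(4,4) b: {A,T1}  orig:{A}
  cell(0,1) aa: {B,S}
  cell(1,2) aa: {B,S}
  cell(2,3) ab: {B,S}
  cell(3,4) bb: {B,S}
  cell(0,2) aaa: {B,S}
  cell(1,3) aab: {B,S}
  cell(2,4) abb: {B,S}
  cell(0,3) aaab: {B,S}
  cell(1,4) aabb: {B,S}
  cell(0,4) aaabb: {B,S}

S ∈ T[0,4] ⇒ YES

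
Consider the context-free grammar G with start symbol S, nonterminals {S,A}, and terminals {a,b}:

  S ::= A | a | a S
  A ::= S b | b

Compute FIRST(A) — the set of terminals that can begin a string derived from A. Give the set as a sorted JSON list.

FIRST iteration:
[1]
  A via A→b: +{b}
  S via S→A: +{b}
  S via S→a: +{a}
  S: {a,b}  A: {b}
[2]
  A via A→S b: +{a}
  S: {a,b}  A: {a,b}
[3] (stable)
  S: {a,b}  A: {a,b}

FIRST(A) = ["a", "b"]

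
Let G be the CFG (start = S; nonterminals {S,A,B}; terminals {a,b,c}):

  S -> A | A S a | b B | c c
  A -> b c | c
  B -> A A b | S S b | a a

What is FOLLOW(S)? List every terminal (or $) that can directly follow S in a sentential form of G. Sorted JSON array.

Compute FIRST by fixpoint:
[1]
  A via A→b c: +{b}
  A via A→c: +{c}
  B via B→A A b: +{b,c}
  B via B→a a: +{a}
  S via S→A: +{b,c}
  FIRST[S]={b,c}  FIRST[A]={b,c}  FIRST[B]={a,b,c}
[2] (no change)
  FIRST[S]={b,c}  FIRST[A]={b,c}  FIRST[B]={a,b,c}

FOLLOW iteration:
seed FOLLOW(S) with $
iter 1:
  B→A A b: FOLLOW(A) ⊇ FIRST(A) = {b,c}; new: +{b,c}
  B→S S b: FOLLOW(S) ⊇ FIRST(S) = {b,c}; new: +{b,c}
  S→A: FOLLOW(A) ⊇ FOLLOW(S) ⊇ {$,b,c}; new: +{$}
  S→A S a: FOLLOW(S) ⊇ FIRST(a) = {a}; new: +{a}
  S→b B: FOLLOW(B) ⊇ FOLLOW(S) ⊇ {$,a,b,c}; new: +{$,a,b,c}
  FOLLOW(S)={$,a,b,c}  FOLLOW(A)={$,b,c}  FOLLOW(B)={$,a,b,c}
iter 2:
  S→A: FOLLOW(A) ⊇ FOLLOW(S) ⊇ {$,a,b,c}; new: +{a}
  FOLLOW(S)={$,a,b,c}  FOLLOW(A)={$,a,b,c}  FOLLOW(B)={$,a,b,c}
iter 3: (no change)
  FOLLOW(S)={$,a,b,c}  FOLLOW(A)={$,a,b,c}  FOLLOW(B)={$,a,b,c}

FOLLOW(S) = ["$", "a", "b", "c"]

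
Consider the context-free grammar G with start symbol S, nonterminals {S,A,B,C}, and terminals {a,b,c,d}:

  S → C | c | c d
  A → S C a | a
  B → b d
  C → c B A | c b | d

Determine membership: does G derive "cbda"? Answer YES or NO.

Convert to CNF:
  S -> T3 T1 | T3 T2 | T3 X6 | c | d
  A -> S X4 | a
  B -> T1 T2
  C -> T3 T1 | T3 X5 | d
  T0 -> a
  T1 -> b
  T2 -> d
  T3 -> c
  X4 -> C T0
  X5 -> B A
  X6 -> B A

CYK fill:
  [0..0]={S,T3}  "c"  orig:{S}
  [1..1]={T1}  "b"  orig:{}
  [2..2]={C,S,T2}  "d"  orig:{C,S}
  [3..3]={A,T0}  "a"  orig:{A}
  [0..1]={C,S}  "cb"
  [1..2]={B}  "bd"
  [2..3]={X4}  "da"  orig:{}
  [0..2]=∅  "cbd"
  [1..3]={X5,X6}  "bda"  orig:{}
  [0..3]={A,C,S}  "cbda"

S ∈ T[0,3] ⇒ YES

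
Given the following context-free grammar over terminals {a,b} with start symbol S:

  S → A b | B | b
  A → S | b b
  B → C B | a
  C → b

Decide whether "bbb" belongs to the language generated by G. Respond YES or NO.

CNF form of G:
  S -> A T0 | C B | a | b
  A -> A T0 | C B | T0 T0 | a | b
  B -> C B | a
  C -> b
  T0 -> b

CYK fill:
  [0..0]={A,C,S,T0}  "b"  orig:{A,C,S}
  [1..1]={A,C,S,T0}  "b"  orig:{A,C,S}
  [2..2]={A,C,S,T0}  "b"  orig:{A,C,S}
  [0..1]={A,S}  "bb"
  [1..2]={A,S}  "bb"
  [0..2]={A,S}  "bbb"

S ∈ T[0,2] ⇒ YES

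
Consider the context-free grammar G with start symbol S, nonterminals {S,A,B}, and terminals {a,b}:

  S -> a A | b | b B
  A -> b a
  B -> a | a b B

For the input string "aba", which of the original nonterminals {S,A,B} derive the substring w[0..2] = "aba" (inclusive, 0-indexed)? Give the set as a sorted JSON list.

Convert to CNF:
  S -> T0 B | T1 A | b
  A -> T0 T1
  B -> T1 X2 | a
  T0 -> b
  T1 -> a
  X2 -> T0 B

CYK fill — only the sub-triangle for w[0..2]:
  cell(0,0) a: {B,T1}  orig:{B}
  cell(1,1) b: {S,T0}  orig:{S}
  cell(2,2) a: {B,T1}  orig:{B}
  cell(0,1) ab: ∅
  cell(1,2) ba: {A,S,X2}  orig:{A,S}
  cell(0,2) aba: {B,S}

Original NTs in T[0,2] deriving "aba": ["B", "S"]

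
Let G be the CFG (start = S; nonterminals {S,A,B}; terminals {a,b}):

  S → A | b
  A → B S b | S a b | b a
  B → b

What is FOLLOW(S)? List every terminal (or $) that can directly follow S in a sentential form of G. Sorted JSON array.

Compute FIRST by fixpoint:
iter 1:
  A via A→b a: +{b}
  B via B→b: +{b}
  S via S→A: +{b}
  S: {b}  A: {b}  B: {b}
iter 2: (no change)
  S: {b}  A: {b}  B: {b}

FOLLOW iteration:
FOLLOW(S) := {$}
[1]
  A→B S b: FOLLOW(B) ⊇ FIRST(S) = {b}; new: +{b}
  A→B S b: FOLLOW(S) ⊇ FIRST(b) = {b}; new: +{b}
  A→S a b: FOLLOW(S) ⊇ FIRST(a) = {a}; new: +{a}
  S→A: FOLLOW(A) ⊇ FOLLOW(S) ⊇ {$,a,b}; new: +{$,a,b}
  FOLLOW[S]={$,a,b}  FOLLOW[A]={$,a,b}  FOLLOW[B]={b}
[2] done
  FOLLOW[S]={$,a,b}  FOLLOW[A]={$,a,b}  FOLLOW[B]={b}

FOLLOW(S) = ["$", "a", "b"]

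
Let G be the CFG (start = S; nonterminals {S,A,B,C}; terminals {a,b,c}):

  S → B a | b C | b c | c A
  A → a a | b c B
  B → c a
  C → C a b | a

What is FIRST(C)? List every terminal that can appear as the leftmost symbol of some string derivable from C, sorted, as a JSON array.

FIRST iteration:
pass 1:
  A via A→a a: +{a}
  A via A→b c B: +{b}
  B via B→c a: +{c}
  C via C→a: +{a}
  S via S→B a: +{c}
  S via S→b C: +{b}
  S: {b,c}  A: {a,b}  B: {c}  C: {a}
pass 2: (no change)
  S: {b,c}  A: {a,b}  B: {c}  C: {a}

FIRST(C) = ["a"]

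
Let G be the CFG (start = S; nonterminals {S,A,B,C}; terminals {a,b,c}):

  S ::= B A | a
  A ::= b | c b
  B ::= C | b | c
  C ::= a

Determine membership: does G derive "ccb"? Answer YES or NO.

Convert to CNF:
  S -> B A | a
  A -> T0 T1 | b
  B -> a | b | c
  C -> a
  T0 -> c
  T1 -> b

CYK fill:
  T[0,0] 'c' = {B,T0}  orig:{B}
  T[1,1] 'c' = {B,T0}  orig:{B}
  T[2,2] 'b' = {A,B,T1}  orig:{A,B}
  T[0,1] 'cc' = ∅
  T[1,2] 'cb' = {A,S}
  T[0,2] 'ccb' = {S}

S ∈ T[0,2] ⇒ YES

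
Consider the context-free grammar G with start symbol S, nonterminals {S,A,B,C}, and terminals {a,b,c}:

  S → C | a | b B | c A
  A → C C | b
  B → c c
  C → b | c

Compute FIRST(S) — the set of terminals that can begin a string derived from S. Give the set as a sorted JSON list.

Compute FIRST by fixpoint:
round 1:
  A via A→b: +{b}
  B via B→c c: +{c}
  C via C→b: +{b}
  C via C→c: +{c}
  S via S→C: +{b,c}
  S via S→a: +{a}
  FIRST[S]={a,b,c}  FIRST[A]={b}  FIRST[B]={c}  FIRST[C]={b,c}
round 2:
  A via A→C C: +{c}
  FIRST[S]={a,b,c}  FIRST[A]={b,c}  FIRST[B]={c}  FIRST[C]={b,c}
round 3: (stable)
  FIRST[S]={a,b,c}  FIRST[A]={b,c}  FIRST[B]={c}  FIRST[C]={b,c}

FIRST(S) = ["a", "b", "c"]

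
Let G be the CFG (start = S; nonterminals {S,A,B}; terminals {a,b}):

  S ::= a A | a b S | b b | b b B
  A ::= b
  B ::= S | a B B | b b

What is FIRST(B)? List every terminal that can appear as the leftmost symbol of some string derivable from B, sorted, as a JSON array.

FIRST sets, iterate to fixpoint:
[1]
  A via A→b: +{b}
  B via B→a B B: +{a}
  B via B→b b: +{b}
  S via S→a A: +{a}
  S via S→b b: +{b}
  FIRST[S]={a,b}  FIRST[A]={b}  FIRST[B]={a,b}
[2] done
  FIRST[S]={a,b}  FIRST[A]={b}  FIRST[B]={a,b}

FIRST(B) = ["a", "b"]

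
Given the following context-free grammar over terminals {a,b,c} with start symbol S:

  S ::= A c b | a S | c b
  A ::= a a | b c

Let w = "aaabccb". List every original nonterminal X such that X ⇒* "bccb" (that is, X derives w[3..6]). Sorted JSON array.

CNF form of G:
  S -> A X3 | T0 S | T2 T1
  A -> T0 T0 | T1 T2
  T0 -> a
  T1 -> b
  T2 -> c
  X3 -> T2 T1

Fill CYK table bottom-up (cells [i..j] with 3 ≤ i ≤ j ≤ 6 only):
  T[3,3] 'b' = {T1}  orig:{}
  T[4,4] 'c' = {T2}  orig:{}
  T[5,5] 'c' = {T2}  orig:{}
  T[6,6] 'b' = {T1}  orig:{}
  T[3,4] 'bc' = {A}
  T[4,5] 'cc' = ∅
  T[5,6] 'cb' = {S,X3}  orig:{S}
  T[3,5] 'bcc' = ∅
  T[4,6] 'ccb' = ∅
  T[3,6] 'bccb' = {S}

Original NTs in T[3,6] deriving "bccb": ["S"]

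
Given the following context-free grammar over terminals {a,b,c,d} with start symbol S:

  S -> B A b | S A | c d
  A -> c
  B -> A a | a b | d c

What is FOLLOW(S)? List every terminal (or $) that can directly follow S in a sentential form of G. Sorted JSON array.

Compute FIRST by fixpoint:
iter 1:
  A via A→c: +{c}
  B via B→A a: +{c}
  B via B→a b: +{a}
  B via B→d c: +{d}
  S via S→B A b: +{a,c,d}
  FIRST[S]={a,c,d}  FIRST[A]={c}  FIRST[B]={a,c,d}
iter 2: (no change)
  FIRST[S]={a,c,d}  FIRST[A]={c}  FIRST[B]={a,c,d}

FOLLOW iteration:
FOLLOW(S) := {$}
round 1:
  B→A a: FOLLOW(A) ⊇ FIRST(a) = {a}; new: +{a}
  S→B A b: FOLLOW(B) ⊇ FIRST(A) = {c}; new: +{c}
  S→B A b: FOLLOW(A) ⊇ FIRST(b) = {b}; new: +{b}
  S→S A: FOLLOW(S) ⊇ FIRST(A) = {c}; new: +{c}
  S→S A: FOLLOW(A) ⊇ FOLLOW(S) ⊇ {$,c}; new: +{$,c}
  FOLLOW(S)={$,c}  FOLLOW(A)={$,a,b,c}  FOLLOW(B)={c}
round 2: done
  FOLLOW(S)={$,c}  FOLLOW(A)={$,a,b,c}  FOLLOW(B)={c}

FOLLOW(S) = ["$", "c"]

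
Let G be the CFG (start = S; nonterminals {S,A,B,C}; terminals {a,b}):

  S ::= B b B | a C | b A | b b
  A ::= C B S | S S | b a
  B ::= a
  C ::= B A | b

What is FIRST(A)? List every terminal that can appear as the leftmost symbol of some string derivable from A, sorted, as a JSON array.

Compute FIRST by fixpoint:
round 1:
  A via A→b a: +{b}
  B via B→a: +{a}
  C via C→B A: +{a}
  C via C→b: +{b}
  S via S→B b B: +{a}
  S via S→b A: +{b}
  S: {a,b}  A: {b}  B: {a}  C: {a,b}
round 2:
  A via A→C B S: +{a}
  S: {a,b}  A: {a,b}  B: {a}  C: {a,b}
round 3: done
  S: {a,b}  A: {a,b}  B: {a}  C: {a,b}

FIRST(A) = ["a", "b"]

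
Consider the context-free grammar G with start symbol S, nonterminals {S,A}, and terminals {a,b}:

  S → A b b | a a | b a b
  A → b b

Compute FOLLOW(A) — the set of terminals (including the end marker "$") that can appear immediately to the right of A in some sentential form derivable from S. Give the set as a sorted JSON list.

Compute FIRST by fixpoint:
pass 1:
  A via A→b b: +{b}
  S via S→A b b: +{b}
  S via S→a a: +{a}
  FIRST(S)={a,b}  FIRST(A)={b}
pass 2: (stable)
  FIRST(S)={a,b}  FIRST(A)={b}

FOLLOW iteration:
seed FOLLOW(S) with $
pass 1:
  S→A b b: FOLLOW(A) ⊇ FIRST(b) = {b}; new: +{b}
  FOLLOW(S)={$}  FOLLOW(A)={b}
pass 2: — fixpoint
  FOLLOW(S)={$}  FOLLOW(A)={b}

FOLLOW(A) = ["b"]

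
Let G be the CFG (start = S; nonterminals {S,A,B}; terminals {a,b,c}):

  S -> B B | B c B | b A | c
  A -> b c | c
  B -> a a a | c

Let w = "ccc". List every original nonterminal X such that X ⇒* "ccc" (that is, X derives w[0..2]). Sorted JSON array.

Convert to CNF:
  S -> B B | B X4 | T0 A | c
  A -> T0 T1 | c
  B -> T2 X3 | c
  T0 -> b
  T1 -> c
  T2 -> a
  X3 -> T2 T2
  X4 -> T1 B

CYK fill, restricted to cells inside w[0..2]:
  T[0,0] 'c' = {A,B,S,T1}  orig:{A,B,S}
  T[1,1] 'c' = {A,B,S,T1}  orig:{A,B,S}
  T[2,2] 'c' = {A,B,S,T1}  orig:{A,B,S}
  T[0,1] 'cc' = {S,X4}  orig:{S}
  T[1,2] 'cc' = {S,X4}  orig:{S}
  T[0,2] 'ccc' = {S}

Original NTs in T[0,2] deriving "ccc": ["S"]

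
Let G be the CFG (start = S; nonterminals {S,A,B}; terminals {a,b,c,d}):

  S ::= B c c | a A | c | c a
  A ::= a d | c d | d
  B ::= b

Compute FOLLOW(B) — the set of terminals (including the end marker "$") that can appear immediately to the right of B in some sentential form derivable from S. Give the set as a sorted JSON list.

FIRST sets, iterate to fixpoint:
round 1:
  A via A→a d: +{a}
  A via A→c d: +{c}
  A via A→d: +{d}
  B via B→b: +{b}
  S via S→B c c: +{b}
  S via S→a A: +{a}
  S via S→c: +{c}
  FIRST(S)={a,b,c}  FIRST(A)={a,c,d}  FIRST(B)={b}
round 2: — fixpoint
  FIRST(S)={a,b,c}  FIRST(A)={a,c,d}  FIRST(B)={b}

FOLLOW iteration:
initialize: $ ∈ FOLLOW(S)
iter 1:
  S→B c c: FOLLOW(B) ⊇ FIRST(c) = {c}; new: +{c}
  S→a A: FOLLOW(A) ⊇ FOLLOW(S) ⊇ {$}; new: +{$}
  FOLLOW[S]={$}  FOLLOW[A]={$}  FOLLOW[B]={c}
iter 2: — fixpoint
  FOLLOW[S]={$}  FOLLOW[A]={$}  FOLLOW[B]={c}

FOLLOW(B) = ["c"]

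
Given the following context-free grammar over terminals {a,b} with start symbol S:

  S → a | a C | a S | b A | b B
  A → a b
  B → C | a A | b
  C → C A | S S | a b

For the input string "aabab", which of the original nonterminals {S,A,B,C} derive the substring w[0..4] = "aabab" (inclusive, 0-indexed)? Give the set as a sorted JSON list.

Convert to CNF:
  S -> T0 C | T0 S | T1 A | T1 B | a
  A -> T0 T1
  B -> C A | S S | T0 A | T0 T1 | b
  C -> C A | S S | T0 T1
  T0 -> a
  T1 -> b

CYK fill — only the sub-triangle for w[0..4]:
  T[0,0] 'a' = {S,T0}  orig:{S}
  T[1,1] 'a' = {S,T0}  orig:{S}
  T[2,2] 'b' = {B,T1}  orig:{B}
  T[3,3] 'a' = {S,T0}  orig:{S}
  T[4,4] 'b' = {B,T1}  orig:{B}
  T[0,1] 'aa' = {B,C,S}
  T[1,2] 'ab' = {A,B,C}
  T[2,3] 'ba' = ∅
  T[3,4] 'ab' = {A,B,C}
  T[0,2] 'aab' = {B,S}
  T[1,3] 'aba' = ∅
  T[2,4] 'bab' = {S}
  T[0,3] 'aaba' = {B,C}
  T[1,4] 'abab' = {B,C,S}
  T[0,4] 'aabab' = {B,C,S}

Original NTs in T[0,4] deriving "aabab": ["B", "C", "S"]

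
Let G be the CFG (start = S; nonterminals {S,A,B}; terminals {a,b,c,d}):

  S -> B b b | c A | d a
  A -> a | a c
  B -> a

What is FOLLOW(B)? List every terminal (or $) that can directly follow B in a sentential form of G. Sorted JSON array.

FIRST iteration:
round 1:
  A via A→a: +{a}
  B via B→a: +{a}
  S via S→B b b: +{a}
  S via S→c A: +{c}
  S via S→d a: +{d}
  S: {a,c,d}  A: {a}  B: {a}
round 2: (stable)
  S: {a,c,d}  A: {a}  B: {a}

Compute FOLLOW by fixpoint:
seed FOLLOW(S) with $
[1]
  S→B b b: FOLLOW(B) ⊇ FIRST(b) = {b}; new: +{b}
  S→c A: FOLLOW(A) ⊇ FOLLOW(S) ⊇ {$}; new: +{$}
  FOLLOW[S]={$}  FOLLOW[A]={$}  FOLLOW[B]={b}
[2] — fixpoint
  FOLLOW[S]={$}  FOLLOW[A]={$}  FOLLOW[B]={b}

FOLLOW(B) = ["b"]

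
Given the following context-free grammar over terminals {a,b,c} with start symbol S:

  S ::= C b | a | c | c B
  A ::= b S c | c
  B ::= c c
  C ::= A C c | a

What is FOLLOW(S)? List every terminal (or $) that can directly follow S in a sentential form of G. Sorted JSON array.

FIRST iteration:
pass 1:
  A via A→b S c: +{b}
  A via A→c: +{c}
  B via B→c c: +{c}
  C via C→A C c: +{b,c}
  C via C→a: +{a}
  S via S→C b: +{a,b,c}
  S: {a,b,c}  A: {b,c}  B: {c}  C: {a,b,c}
pass 2: (stable)
  S: {a,b,c}  A: {b,c}  B: {c}  C: {a,b,c}

FOLLOW sets:
FOLLOW(S) := {$}
pass 1:
  A→b S c: FOLLOW(S) ⊇ FIRST(c) = {c}; new: +{c}
  C→A C c: FOLLOW(A) ⊇ FIRST(C) = {a,b,c}; new: +{a,b,c}
  C→A C c: FOLLOW(C) ⊇ FIRST(c) = {c}; new: +{c}
  S→C b: FOLLOW(C) ⊇ FIRST(b) = {b}; new: +{b}
  S→c B: FOLLOW(B) ⊇ FOLLOW(S) ⊇ {$,c}; new: +{$,c}
  FOLLOW[S]={$,c}  FOLLOW[A]={a,b,c}  FOLLOW[B]={$,c}  FOLLOW[C]={b,c}
pass 2: — fixpoint
  FOLLOW[S]={$,c}  FOLLOW[A]={a,b,c}  FOLLOW[B]={$,c}  FOLLOW[C]={b,c}

FOLLOW(S) = ["$", "c"]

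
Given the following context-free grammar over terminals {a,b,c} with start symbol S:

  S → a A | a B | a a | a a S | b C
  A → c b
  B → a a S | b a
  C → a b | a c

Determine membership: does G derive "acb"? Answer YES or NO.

CNF form of G:
  S -> T1 C | T2 A | T2 B | T2 T2 | T2 X4
  A -> T0 T1
  B -> T1 T2 | T2 X3
  C -> T2 T0 | T2 T1
  T0 -> c
  T1 -> b
  T2 -> a
  X3 -> T2 S
  X4 -> T2 S

CYK fill:
  [0..0]={T2}  "a"  orig:{}
  [1..1]={T0}  "c"  orig:{}
  [2..2]={T1}  "b"  orig:{}
  [0..1]={C}  "ac"
  [1..2]={A}  "cb"
  [0..2]={S}  "acb"

S ∈ T[0,2] ⇒ YES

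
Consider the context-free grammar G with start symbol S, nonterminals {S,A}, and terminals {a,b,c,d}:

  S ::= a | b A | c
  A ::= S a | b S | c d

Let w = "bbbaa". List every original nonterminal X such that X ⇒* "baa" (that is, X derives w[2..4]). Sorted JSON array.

Convert to CNF:
  S -> T1 A | a | c
  A -> S T0 | T1 S | T2 T3
  T0 -> a
  T1 -> b
  T2 -> c
  T3 -> d

CYK table (by increasing span), restricted to cells inside w[2..4]:
  T[2,2] 'b' = {T1}  orig:{}
  T[3,3] 'a' = {S,T0}  orig:{S}
  T[4,4] 'a' = {S,T0}  orig:{S}
  T[2,3] 'ba' = {A}
  T[3,4] 'aa' = {A}
  T[2,4] 'baa' = {S}

Original NTs in T[2,4] deriving "baa": ["S"]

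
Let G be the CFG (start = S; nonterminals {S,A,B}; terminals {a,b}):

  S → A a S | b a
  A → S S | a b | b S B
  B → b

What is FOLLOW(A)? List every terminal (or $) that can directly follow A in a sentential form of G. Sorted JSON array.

Compute FIRST by fixpoint:
pass 1:
  A via A→a b: +{a}
  A via A→b S B: +{b}
  B via B→b: +{b}
  S via S→A a S: +{a,b}
  S: {a,b}  A: {a,b}  B: {b}
pass 2: done
  S: {a,b}  A: {a,b}  B: {b}

FOLLOW iteration:
seed FOLLOW(S) with $
pass 1:
  A→S S: FOLLOW(S) ⊇ FIRST(S) = {a,b}; new: +{a,b}
  S→A a S: FOLLOW(A) ⊇ FIRST(a) = {a}; new: +{a}
  S: {$,a,b}  A: {a}  B: {}
pass 2:
  A→b S B: FOLLOW(B) ⊇ FOLLOW(A) ⊇ {a}; new: +{a}
  S: {$,a,b}  A: {a}  B: {a}
pass 3: (no change)
  S: {$,a,b}  A: {a}  B: {a}

FOLLOW(A) = ["a"]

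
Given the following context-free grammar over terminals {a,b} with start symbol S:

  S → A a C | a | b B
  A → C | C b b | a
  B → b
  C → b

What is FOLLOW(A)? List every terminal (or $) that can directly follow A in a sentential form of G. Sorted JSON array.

Compute FIRST by fixpoint:
[1]
  A via A→a: +{a}
  B via B→b: +{b}
  C via C→b: +{b}
  S via S→A a C: +{a}
  S via S→b B: +{b}
  S: {a,b}  A: {a}  B: {b}  C: {b}
[2]
  A via A→C: +{b}
  S: {a,b}  A: {a,b}  B: {b}  C: {b}
[3] — fixpoint
  S: {a,b}  A: {a,b}  B: {b}  C: {b}

FOLLOW iteration:
seed FOLLOW(S) with $
pass 1:
  A→C b b: FOLLOW(C) ⊇ FIRST(b) = {b}; new: +{b}
  S→A a C: FOLLOW(A) ⊇ FIRST(a) = {a}; new: +{a}
  S→A a C: FOLLOW(C) ⊇ FOLLOW(S) ⊇ {$}; new: +{$}
  S→b B: FOLLOW(B) ⊇ FOLLOW(S) ⊇ {$}; new: +{$}
  FOLLOW(S)={$}  FOLLOW(A)={a}  FOLLOW(B)={$}  FOLLOW(C)={$,b}
pass 2:
  A→C: FOLLOW(C) ⊇ FOLLOW(A) ⊇ {a}; new: +{a}
  FOLLOW(S)={$}  FOLLOW(A)={a}  FOLLOW(B)={$}  FOLLOW(C)={$,a,b}
pass 3: done
  FOLLOW(S)={$}  FOLLOW(A)={a}  FOLLOW(B)={$}  FOLLOW(C)={$,a,b}

FOLLOW(A) = ["a"]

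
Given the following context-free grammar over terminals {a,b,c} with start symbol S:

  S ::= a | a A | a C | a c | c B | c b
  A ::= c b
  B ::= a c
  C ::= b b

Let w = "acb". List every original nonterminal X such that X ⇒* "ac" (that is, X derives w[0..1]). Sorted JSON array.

CNF form of G:
  S -> T0 B | T0 T1 | T2 A | T2 C | T2 T0 | a
  A -> T0 T1
  B -> T2 T0
  C -> T1 T1
  T0 -> c
  T1 -> b
  T2 -> a

Fill CYK table bottom-up (cells [i..j] with 0 ≤ i ≤ j ≤ 1 only):
  cell(0,0) a: {S,T2}  orig:{S}
  cell(1,1) c: {T0}  orig:{}
  cell(0,1) ac: {B,S}

Original NTs in T[0,1] deriving "ac": ["B", "S"]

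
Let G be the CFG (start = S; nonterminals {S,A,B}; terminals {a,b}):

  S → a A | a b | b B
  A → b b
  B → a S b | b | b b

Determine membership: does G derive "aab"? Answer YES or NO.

Convert to CNF:
  S -> T0 B | T1 A | T1 T0
  A -> T0 T0
  B -> T0 T0 | T1 X2 | b
  T0 -> b
  T1 -> a
  X2 -> S T0

CYK table (by increasing span):
  cell(0,0) a: {T1}  orig:{}
  cell(1,1) a: {T1}  orig:{}
  cell(2,2) b: {B,T0}  orig:{B}
  cell(0,1) aa: ∅
  cell(1,2) ab: {S}
  cell(0,2) aab: ∅

S ∉ T[0,2] ⇒ NO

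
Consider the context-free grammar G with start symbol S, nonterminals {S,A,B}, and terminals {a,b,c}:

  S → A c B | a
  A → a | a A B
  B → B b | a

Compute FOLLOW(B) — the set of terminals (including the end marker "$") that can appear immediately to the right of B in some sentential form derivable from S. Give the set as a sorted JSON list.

Compute FIRST by fixpoint:
pass 1:
  A via A→a: +{a}
  B via B→a: +{a}
  S via S→A c B: +{a}
  FIRST[S]={a}  FIRST[A]={a}  FIRST[B]={a}
pass 2: (stable)
  FIRST[S]={a}  FIRST[A]={a}  FIRST[B]={a}

FOLLOW iteration:
FOLLOW(S) := {$}
[1]
  A→a A B: FOLLOW(A) ⊇ FIRST(B) = {a}; new: +{a}
  A→a A B: FOLLOW(B) ⊇ FOLLOW(A) ⊇ {a}; new: +{a}
  B→B b: FOLLOW(B) ⊇ FIRST(b) = {b}; new: +{b}
  S→A c B: FOLLOW(A) ⊇ FIRST(c) = {c}; new: +{c}
  S→A c B: FOLLOW(B) ⊇ FOLLOW(S) ⊇ {$}; new: +{$}
  FOLLOW[S]={$}  FOLLOW[A]={a,c}  FOLLOW[B]={$,a,b}
[2]
  A→a A B: FOLLOW(B) ⊇ FOLLOW(A) ⊇ {a,c}; new: +{c}
  FOLLOW[S]={$}  FOLLOW[A]={a,c}  FOLLOW[B]={$,a,b,c}
[3] (no change)
  FOLLOW[S]={$}  FOLLOW[A]={a,c}  FOLLOW[B]={$,a,b,c}

FOLLOW(B) = ["$", "a", "b", "c"]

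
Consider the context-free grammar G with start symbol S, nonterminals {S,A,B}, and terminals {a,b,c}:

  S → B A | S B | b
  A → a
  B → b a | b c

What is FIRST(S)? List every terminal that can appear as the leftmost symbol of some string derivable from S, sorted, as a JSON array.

Compute FIRST by fixpoint:
[1]
  A via A→a: +{a}
  B via B→b a: +{b}
  S via S→B A: +{b}
  S: {b}  A: {a}  B: {b}
[2] (no change)
  S: {b}  A: {a}  B: {b}

FIRST(S) = ["b"]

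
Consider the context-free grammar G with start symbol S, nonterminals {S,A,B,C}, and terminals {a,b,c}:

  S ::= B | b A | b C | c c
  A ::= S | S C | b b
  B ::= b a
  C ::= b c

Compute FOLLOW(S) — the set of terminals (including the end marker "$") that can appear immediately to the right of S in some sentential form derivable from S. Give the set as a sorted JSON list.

FIRST iteration:
round 1:
  A via A→b b: +{b}
  B via B→b a: +{b}
  C via C→b c: +{b}
  S via S→B: +{b}
  S via S→c c: +{c}
  S: {b,c}  A: {b}  B: {b}  C: {b}
round 2:
  A via A→S: +{c}
  S: {b,c}  A: {b,c}  B: {b}  C: {b}
round 3: done
  S: {b,c}  A: {b,c}  B: {b}  C: {b}

Compute FOLLOW by fixpoint:
seed FOLLOW(S) with $
iter 1:
  A→S C: FOLLOW(S) ⊇ FIRST(C) = {b}; new: +{b}
  S→B: FOLLOW(B) ⊇ FOLLOW(S) ⊇ {$,b}; new: +{$,b}
  S→b A: FOLLOW(A) ⊇ FOLLOW(S) ⊇ {$,b}; new: +{$,b}
  S→b C: FOLLOW(C) ⊇ FOLLOW(S) ⊇ {$,b}; new: +{$,b}
  S: {$,b}  A: {$,b}  B: {$,b}  C: {$,b}
iter 2: done
  S: {$,b}  A: {$,b}  B: {$,b}  C: {$,b}

FOLLOW(S) = ["$", "b"]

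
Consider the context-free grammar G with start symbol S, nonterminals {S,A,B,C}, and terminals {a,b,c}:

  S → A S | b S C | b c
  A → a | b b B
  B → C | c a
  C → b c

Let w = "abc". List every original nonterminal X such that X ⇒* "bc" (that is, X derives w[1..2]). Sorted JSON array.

CNF form of G:
  S -> A S | T0 T1 | T0 X4
  A -> T0 X3 | a
  B -> T0 T1 | T1 T2
  C -> T0 T1
  T0 -> b
  T1 -> c
  T2 -> a
  X3 -> T0 B
  X4 -> S C

CYK table (by increasing span) (cells [i..j] with 1 ≤ i ≤ j ≤ 2 only):
  cell(1,1) b: {T0}  orig:{}
  cell(2,2) c: {T1}  orig:{}
  cell(1,2) bc: {B,C,S}

Original NTs in T[1,2] deriving "bc": ["B", "C", "S"]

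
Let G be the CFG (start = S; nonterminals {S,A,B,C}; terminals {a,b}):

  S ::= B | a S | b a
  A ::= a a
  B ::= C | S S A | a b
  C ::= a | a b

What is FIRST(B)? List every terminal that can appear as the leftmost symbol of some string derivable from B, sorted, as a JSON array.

FIRST sets, iterate to fixpoint:
[1]
  A via A→a a: +{a}
  B via B→a b: +{a}
  C via C→a: +{a}
  S via S→B: +{a}
  S via S→b a: +{b}
  FIRST[S]={a,b}  FIRST[A]={a}  FIRST[B]={a}  FIRST[C]={a}
[2]
  B via B→S S A: +{b}
  FIRST[S]={a,b}  FIRST[A]={a}  FIRST[B]={a,b}  FIRST[C]={a}
[3] done
  FIRST[S]={a,b}  FIRST[A]={a}  FIRST[B]={a,b}  FIRST[C]={a}

FIRST(B) = ["a", "b"]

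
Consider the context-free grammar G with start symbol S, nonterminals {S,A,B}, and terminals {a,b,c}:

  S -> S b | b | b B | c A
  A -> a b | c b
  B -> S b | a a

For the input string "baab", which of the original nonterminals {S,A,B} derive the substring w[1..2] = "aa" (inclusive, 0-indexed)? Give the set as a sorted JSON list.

CNF form of G:
  S -> S T1 | T1 B | T2 A | b
  A -> T0 T1 | T2 T1
  B -> S T1 | T0 T0
  T0 -> a
  T1 -> b
  T2 -> c

CYK table (by increasing span) (cells [i..j] with 1 ≤ i ≤ j ≤ 2 only):
  cell(1,1) a: {T0}  orig:{}
  cell(2,2) a: {T0}  orig:{}
  cell(1,2) aa: {B}

Original NTs in T[1,2] deriving "aa": ["B"]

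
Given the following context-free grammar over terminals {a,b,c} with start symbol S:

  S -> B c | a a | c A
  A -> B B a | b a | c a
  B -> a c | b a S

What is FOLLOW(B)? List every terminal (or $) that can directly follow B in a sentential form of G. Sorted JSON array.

Compute FIRST by fixpoint:
[1]
  A via A→b a: +{b}
  A via A→c a: +{c}
  B via B→a c: +{a}
  B via B→b a S: +{b}
  S via S→B c: +{a,b}
  S via S→c A: +{c}
  FIRST[S]={a,b,c}  FIRST[A]={b,c}  FIRST[B]={a,b}
[2]
  A via A→B B a: +{a}
  FIRST[S]={a,b,c}  FIRST[A]={a,b,c}  FIRST[B]={a,b}
[3] done
  FIRST[S]={a,b,c}  FIRST[A]={a,b,c}  FIRST[B]={a,b}

Compute FOLLOW by fixpoint:
initialize: $ ∈ FOLLOW(S)
[1]
  A→B B a: FOLLOW(B) ⊇ FIRST(B) = {a,b}; new: +{a,b}
  B→b a S: FOLLOW(S) ⊇ FOLLOW(B) ⊇ {a,b}; new: +{a,b}
  S→B c: FOLLOW(B) ⊇ FIRST(c) = {c}; new: +{c}
  S→c A: FOLLOW(A) ⊇ FOLLOW(S) ⊇ {$,a,b}; new: +{$,a,b}
  FOLLOW[S]={$,a,b}  FOLLOW[A]={$,a,b}  FOLLOW[B]={a,b,c}
[2]
  B→b a S: FOLLOW(S) ⊇ FOLLOW(B) ⊇ {a,b,c}; new: +{c}
  S→c A: FOLLOW(A) ⊇ FOLLOW(S) ⊇ {$,a,b,c}; new: +{c}
  FOLLOW[S]={$,a,b,c}  FOLLOW[A]={$,a,b,c}  FOLLOW[B]={a,b,c}
[3] done
  FOLLOW[S]={$,a,b,c}  FOLLOW[A]={$,a,b,c}  FOLLOW[B]={a,b,c}

FOLLOW(B) = ["a", "b", "c"]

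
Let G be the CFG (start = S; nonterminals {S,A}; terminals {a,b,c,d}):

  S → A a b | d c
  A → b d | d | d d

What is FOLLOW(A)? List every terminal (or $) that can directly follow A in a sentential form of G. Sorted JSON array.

Compute FIRST by fixpoint:
round 1:
  A via A→b d: +{b}
  A via A→d: +{d}
  S via S→A a b: +{b,d}
  FIRST(S)={b,d}  FIRST(A)={b,d}
round 2: done
  FIRST(S)={b,d}  FIRST(A)={b,d}

FOLLOW iteration:
initialize: $ ∈ FOLLOW(S)
pass 1:
  S→A a b: FOLLOW(A) ⊇ FIRST(a) = {a}; new: +{a}
  S: {$}  A: {a}
pass 2: (stable)
  S: {$}  A: {a}

FOLLOW(A) = ["a"]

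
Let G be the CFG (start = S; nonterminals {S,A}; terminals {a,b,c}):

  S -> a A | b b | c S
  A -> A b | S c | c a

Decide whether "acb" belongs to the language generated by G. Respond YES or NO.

Convert to CNF:
  S -> T0 T0 | T1 S | T2 A
  A -> A T0 | S T1 | T1 T2
  T0 -> b
  T1 -> c
  T2 -> a

CYK table (by increasing span):
  cell(0,0) a: {T2}  orig:{}
  cell(1,1) c: {T1}  orig:{}
  cell(2,2) b: {T0}  orig:{}
  cell(0,1) ac: ∅
  cell(1,2) cb: ∅
  cell(0,2) acb: ∅

S ∉ T[0,2] ⇒ NO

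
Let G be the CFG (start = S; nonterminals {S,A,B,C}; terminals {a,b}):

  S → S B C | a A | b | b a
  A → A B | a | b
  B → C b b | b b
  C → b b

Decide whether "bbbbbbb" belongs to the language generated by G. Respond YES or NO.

Convert to CNF:
  S -> S X3 | T0 T1 | T1 A | b
  A -> A B | a | b
  B -> C X2 | T0 T0
  C -> T0 T0
  T0 -> b
  T1 -> a
  X2 -> T0 T0
  X3 -> B C

CYK table (by increasing span):
  cell(0,0) b: {A,S,T0}  orig:{A,S}
  cell(1,1) b: {A,S,T0}  orig:{A,S}
  cell(2,2) b: {A,S,T0}  orig:{A,S}
  cell(3,3) b: {A,S,T0}  orig:{A,S}
  cell(4,4) b: {A,S,T0}  orig:{A,S}
  cell(5,5) b: {A,S,T0}  orig:{A,S}
  cell(6,6) b: {A,S,T0}  orig:{A,S}
  cell(0,1) bb: {B,C,X2}  orig:{B,C}
  cell(1,2) bb: {B,C,X2}  orig:{B,C}
  cell(2,3) bb: {B,C,X2}  orig:{B,C}
  cell(3,4) bb: {B,C,X2}  orig:{B,C}
  cell(4,5) bb: {B,C,X2}  orig:{B,C}
  cell(5,6) bb: {B,C,X2}  orig:{B,C}
  cell(0,2) bbb: {A}
  cell(1,3) bbb: {A}
  cell(2,4) bbb: {A}
  cell(3,5) bbb: {A}
  cell(4,6) bbb: {A}
  cell(0,3) bbbb: {B,X3}  orig:{B}
  cell(1,4) bbbb: {B,X3}  orig:{B}
  cell(2,5) bbbb: {B,X3}  orig:{B}
  cell(3,6) bbbb: {B,X3}  orig:{B}
  cell(0,4) bbbbb: {A,S}
  cell(1,5) bbbbb: {A,S}
  cell(2,6) bbbbb: {A,S}
  cell(0,5) bbbbbb: {X3}  orig:{}
  cell(1,6) bbbbbb: {X3}  orig:{}
  cell(0,6) bbbbbbb: {A,S}

S ∈ T[0,6] ⇒ YES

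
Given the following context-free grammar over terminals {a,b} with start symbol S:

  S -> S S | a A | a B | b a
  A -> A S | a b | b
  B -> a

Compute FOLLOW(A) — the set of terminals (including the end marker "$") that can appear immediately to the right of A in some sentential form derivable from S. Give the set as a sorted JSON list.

Compute FIRST by fixpoint:
round 1:
  A via A→a b: +{a}
  A via A→b: +{b}
  B via B→a: +{a}
  S via S→a A: +{a}
  S via S→b a: +{b}
  S: {a,b}  A: {a,b}  B: {a}
round 2: (stable)
  S: {a,b}  A: {a,b}  B: {a}

FOLLOW iteration:
initialize: $ ∈ FOLLOW(S)
iter 1:
  A→A S: FOLLOW(A) ⊇ FIRST(S) = {a,b}; new: +{a,b}
  A→A S: FOLLOW(S) ⊇ FOLLOW(A) ⊇ {a,b}; new: +{a,b}
  S→a A: FOLLOW(A) ⊇ FOLLOW(S) ⊇ {$,a,b}; new: +{$}
  S→a B: FOLLOW(B) ⊇ FOLLOW(S) ⊇ {$,a,b}; new: +{$,a,b}
  S: {$,a,b}  A: {$,a,b}  B: {$,a,b}
iter 2: — fixpoint
  S: {$,a,b}  A: {$,a,b}  B: {$,a,b}

FOLLOW(A) = ["$", "a", "b"]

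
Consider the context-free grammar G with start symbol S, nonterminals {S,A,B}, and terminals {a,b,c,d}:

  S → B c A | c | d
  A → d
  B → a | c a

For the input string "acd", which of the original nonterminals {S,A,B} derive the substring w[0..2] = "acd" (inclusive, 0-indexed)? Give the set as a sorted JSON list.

Convert to CNF:
  S -> B X2 | c | d
  A -> d
  B -> T0 T1 | a
  T0 -> c
  T1 -> a
  X2 -> T0 A

CYK table (by increasing span), restricted to cells inside w[0..2]:
  [0..0]={B,T1}  "a"  orig:{B}
  [1..1]={S,T0}  "c"  orig:{S}
  [2..2]={A,S}  "d"
  [0..1]=∅  "ac"
  [1..2]={X2}  "cd"  orig:{}
  [0..2]={S}  "acd"

Original NTs in T[0,2] deriving "acd": ["S"]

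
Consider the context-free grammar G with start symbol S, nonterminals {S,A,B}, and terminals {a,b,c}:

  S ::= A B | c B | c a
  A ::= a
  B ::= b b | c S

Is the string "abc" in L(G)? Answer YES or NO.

Convert to CNF:
  S -> A B | T1 B | T1 T2
  A -> a
  B -> T0 T0 | T1 S
  T0 -> b
  T1 -> c
  T2 -> a

CYK fill:
  [0..0]={A,T2}  "a"  orig:{A}
  [1..1]={T0}  "b"  orig:{}
  [2..2]={T1}  "c"  orig:{}
  [0..1]=∅  "ab"
  [1..2]=∅  "bc"
  [0..2]=∅  "abc"

S ∉ T[0,2] ⇒ NO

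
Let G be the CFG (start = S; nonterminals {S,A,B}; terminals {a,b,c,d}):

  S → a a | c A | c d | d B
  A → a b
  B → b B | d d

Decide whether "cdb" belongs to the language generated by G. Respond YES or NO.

CNF form of G:
  S -> T0 T0 | T2 B | T3 A | T3 T2
  A -> T0 T1
  B -> T1 B | T2 T2
  T0 -> a
  T1 -> b
  T2 -> d
  T3 -> c

CYK fill:
  [0..0]={T3}  "c"  orig:{}
  [1..1]={T2}  "d"  orig:{}
  [2..2]={T1}  "b"  orig:{}
  [0..1]={S}  "cd"
  [1..2]=∅  "db"
  [0..2]=∅  "cdb"

S ∉ T[0,2] ⇒ NO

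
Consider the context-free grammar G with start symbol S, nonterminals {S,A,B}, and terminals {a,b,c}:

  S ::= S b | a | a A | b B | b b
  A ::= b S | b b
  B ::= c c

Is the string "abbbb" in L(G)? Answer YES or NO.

CNF form of G:
  S -> S T0 | T0 B | T0 T0 | T2 A | a
  A -> T0 S | T0 T0
  B -> T1 T1
  T0 -> b
  T1 -> c
  T2 -> a

Fill CYK table bottom-up:
  [0..0]={S,T2}  "a"  orig:{S}
  [1..1]={T0}  "b"  orig:{}
  [2..2]={T0}  "b"  orig:{}
  [3..3]={T0}  "b"  orig:{}
  [4..4]={T0}  "b"  orig:{}
  [0..1]={S}  "ab"
  [1..2]={A,S}  "bb"
  [2..3]={A,S}  "bb"
  [3..4]={A,S}  "bb"
  [0..2]={S}  "abb"
  [1..3]={A,S}  "bbb"
  [2..4]={A,S}  "bbb"
  [0..3]={S}  "abbb"
  [1..4]={A,S}  "bbbb"
  [0..4]={S}  "abbbb"

S ∈ T[0,4] ⇒ YES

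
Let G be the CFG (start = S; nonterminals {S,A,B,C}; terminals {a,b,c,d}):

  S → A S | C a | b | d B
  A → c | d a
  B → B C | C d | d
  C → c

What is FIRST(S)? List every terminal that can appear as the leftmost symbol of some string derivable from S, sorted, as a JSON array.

FIRST iteration:
pass 1:
  A via A→c: +{c}
  A via A→d a: +{d}
  B via B→d: +{d}
  C via C→c: +{c}
  S via S→A S: +{c,d}
  S via S→b: +{b}
  FIRST(S)={b,c,d}  FIRST(A)={c,d}  FIRST(B)={d}  FIRST(C)={c}
pass 2:
  B via B→C d: +{c}
  FIRST(S)={b,c,d}  FIRST(A)={c,d}  FIRST(B)={c,d}  FIRST(C)={c}
pass 3: done
  FIRST(S)={b,c,d}  FIRST(A)={c,d}  FIRST(B)={c,d}  FIRST(C)={c}

FIRST(S) = ["b", "c", "d"]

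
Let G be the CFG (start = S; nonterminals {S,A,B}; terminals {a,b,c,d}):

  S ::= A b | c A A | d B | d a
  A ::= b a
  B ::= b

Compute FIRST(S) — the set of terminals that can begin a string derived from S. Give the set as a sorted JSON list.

FIRST sets, iterate to fixpoint:
[1]
  A via A→b a: +{b}
  B via B→b: +{b}
  S via S→A b: +{b}
  S via S→c A A: +{c}
  S via S→d B: +{d}
  S: {b,c,d}  A: {b}  B: {b}
[2] done
  S: {b,c,d}  A: {b}  B: {b}

FIRST(S) = ["b", "c", "d"]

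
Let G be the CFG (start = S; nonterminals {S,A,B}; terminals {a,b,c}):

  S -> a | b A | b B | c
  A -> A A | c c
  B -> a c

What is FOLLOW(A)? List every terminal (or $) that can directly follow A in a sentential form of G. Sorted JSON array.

FIRST sets, iterate to fixpoint:
[1]
  A via A→c c: +{c}
  B via B→a c: +{a}
  S via S→a: +{a}
  S via S→b A: +{b}
  S via S→c: +{c}
  S: {a,b,c}  A: {c}  B: {a}
[2] — fixpoint
  S: {a,b,c}  A: {c}  B: {a}

Compute FOLLOW by fixpoint:
FOLLOW(S) := {$}
[1]
  A→A A: FOLLOW(A) ⊇ FIRST(A) = {c}; new: +{c}
  S→b A: FOLLOW(A) ⊇ FOLLOW(S) ⊇ {$}; new: +{$}
  S→b B: FOLLOW(B) ⊇ FOLLOW(S) ⊇ {$}; new: +{$}
  FOLLOW(S)={$}  FOLLOW(A)={$,c}  FOLLOW(B)={$}
[2] — fixpoint
  FOLLOW(S)={$}  FOLLOW(A)={$,c}  FOLLOW(B)={$}

FOLLOW(A) = ["$", "c"]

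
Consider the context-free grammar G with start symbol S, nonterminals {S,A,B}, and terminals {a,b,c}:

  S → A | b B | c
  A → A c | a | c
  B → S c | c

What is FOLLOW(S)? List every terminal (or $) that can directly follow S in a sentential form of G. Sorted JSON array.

FIRST iteration:
round 1:
  A via A→a: +{a}
  A via A→c: +{c}
  B via B→c: +{c}
  S via S→A: +{a,c}
  S via S→b B: +{b}
  FIRST[S]={a,b,c}  FIRST[A]={a,c}  FIRST[B]={c}
round 2:
  B via B→S c: +{a,b}
  FIRST[S]={a,b,c}  FIRST[A]={a,c}  FIRST[B]={a,b,c}
round 3: (stable)
  FIRST[S]={a,b,c}  FIRST[A]={a,c}  FIRST[B]={a,b,c}

Compute FOLLOW by fixpoint:
FOLLOW(S) := {$}
round 1:
  A→A c: FOLLOW(A) ⊇ FIRST(c) = {c}; new: +{c}
  B→S c: FOLLOW(S) ⊇ FIRST(c) = {c}; new: +{c}
  S→A: FOLLOW(A) ⊇ FOLLOW(S) ⊇ {$,c}; new: +{$}
  S→b B: FOLLOW(B) ⊇ FOLLOW(S) ⊇ {$,c}; new: +{$,c}
  FOLLOW(S)={$,c}  FOLLOW(A)={$,c}  FOLLOW(B)={$,c}
round 2: (stable)
  FOLLOW(S)={$,c}  FOLLOW(A)={$,c}  FOLLOW(B)={$,c}

FOLLOW(S) = ["$", "c"]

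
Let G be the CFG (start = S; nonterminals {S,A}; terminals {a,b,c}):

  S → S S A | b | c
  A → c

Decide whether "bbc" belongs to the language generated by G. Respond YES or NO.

CNF form of G:
  S -> S X0 | b | c
  A -> c
  X0 -> S A

CYK table (by increasing span):
  cell(0,0) b: {S}
  cell(1,1) b: {S}
  cell(2,2) c: {A,S}
  cell(0,1) bb: ∅
  cell(1,2) bc: {X0}  orig:{}
  cell(0,2) bbc: {S}

S ∈ T[0,2] ⇒ YES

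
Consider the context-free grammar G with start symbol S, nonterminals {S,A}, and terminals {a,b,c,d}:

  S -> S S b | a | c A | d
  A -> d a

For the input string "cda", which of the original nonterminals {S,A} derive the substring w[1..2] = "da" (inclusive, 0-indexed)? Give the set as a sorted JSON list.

CNF form of G:
  S -> S X4 | T3 A | a | d
  A -> T0 T1
  T0 -> d
  T1 -> a
  T2 -> b
  T3 -> c
  X4 -> S T2

Fill CYK table bottom-up, restricted to cells inside w[1..2]:
  T[1,1] 'd' = {S,T0}  orig:{S}
  T[2,2] 'a' = {S,T1}  orig:{S}
  T[1,2] 'da' = {A}

Original NTs in T[1,2] deriving "da": ["A"]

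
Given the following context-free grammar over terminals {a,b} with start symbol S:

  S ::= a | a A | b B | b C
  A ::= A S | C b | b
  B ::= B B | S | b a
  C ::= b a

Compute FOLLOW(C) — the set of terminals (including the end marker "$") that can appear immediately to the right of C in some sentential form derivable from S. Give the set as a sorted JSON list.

FIRST iteration:
round 1:
  A via A→b: +{b}
  B via B→b a: +{b}
  C via C→b a: +{b}
  S via S→a: +{a}
  S via S→b B: +{b}
  FIRST[S]={a,b}  FIRST[A]={b}  FIRST[B]={b}  FIRST[C]={b}
round 2:
  B via B→S: +{a}
  FIRST[S]={a,b}  FIRST[A]={b}  FIRST[B]={a,b}  FIRST[C]={b}
round 3: (stable)
  FIRST[S]={a,b}  FIRST[A]={b}  FIRST[B]={a,b}  FIRST[C]={b}

FOLLOW sets:
seed FOLLOW(S) with $
pass 1:
  A→A S: FOLLOW(A) ⊇ FIRST(S) = {a,b}; new: +{a,b}
  A→A S: FOLLOW(S) ⊇ FOLLOW(A) ⊇ {a,b}; new: +{a,b}
  A→C b: FOLLOW(C) ⊇ FIRST(b) = {b}; new: +{b}
  B→B B: FOLLOW(B) ⊇ FIRST(B) = {a,b}; new: +{a,b}
  S→a A: FOLLOW(A) ⊇ FOLLOW(S) ⊇ {$,a,b}; new: +{$}
  S→b B: FOLLOW(B) ⊇ FOLLOW(S) ⊇ {$,a,b}; new: +{$}
  S→b C: FOLLOW(C) ⊇ FOLLOW(S) ⊇ {$,a,b}; new: +{$,a}
  S: {$,a,b}  A: {$,a,b}  B: {$,a,b}  C: {$,a,b}
pass 2: — fixpoint
  S: {$,a,b}  A: {$,a,b}  B: {$,a,b}  C: {$,a,b}

FOLLOW(C) = ["$", "a", "b"]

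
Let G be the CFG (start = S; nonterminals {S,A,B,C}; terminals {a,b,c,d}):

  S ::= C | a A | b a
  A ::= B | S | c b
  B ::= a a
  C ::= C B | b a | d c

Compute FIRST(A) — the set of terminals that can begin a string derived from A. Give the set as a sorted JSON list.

FIRST iteration:
iter 1:
  A via A→c b: +{c}
  B via B→a a: +{a}
  C via C→b a: +{b}
  C via C→d c: +{d}
  S via S→C: +{b,d}
  S via S→a A: +{a}
  FIRST[S]={a,b,d}  FIRST[A]={c}  FIRST[B]={a}  FIRST[C]={b,d}
iter 2:
  A via A→B: +{a}
  A via A→S: +{b,d}
  FIRST[S]={a,b,d}  FIRST[A]={a,b,c,d}  FIRST[B]={a}  FIRST[C]={b,d}
iter 3: (stable)
  FIRST[S]={a,b,d}  FIRST[A]={a,b,c,d}  FIRST[B]={a}  FIRST[C]={b,d}

FIRST(A) = ["a", "b", "c", "d"]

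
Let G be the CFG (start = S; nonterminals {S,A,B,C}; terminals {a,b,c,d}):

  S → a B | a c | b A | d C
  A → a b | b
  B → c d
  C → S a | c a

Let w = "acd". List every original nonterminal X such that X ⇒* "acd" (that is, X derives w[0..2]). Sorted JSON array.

Convert to CNF:
  S -> T0 B | T0 T2 | T1 A | T3 C
  A -> T0 T1 | b
  B -> T2 T3
  C -> S T0 | T2 T0
  T0 -> a
  T1 -> b
  T2 -> c
  T3 -> d

Fill CYK table bottom-up, restricted to cells inside w[0..2]:
  cell(0,0) a: {T0}  orig:{}
  cell(1,1) c: {T2}  orig:{}
  cell(2,2) d: {T3}  orig:{}
  cell(0,1) ac: {S}
  cell(1,2) cd: {B}
  cell(0,2) acd: {S}

Original NTs in T[0,2] deriving "acd": ["S"]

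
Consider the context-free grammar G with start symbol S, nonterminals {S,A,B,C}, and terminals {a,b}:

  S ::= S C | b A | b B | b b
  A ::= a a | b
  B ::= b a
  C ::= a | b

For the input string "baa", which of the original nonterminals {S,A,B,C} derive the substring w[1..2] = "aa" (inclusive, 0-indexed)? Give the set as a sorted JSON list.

CNF form of G:
  S -> S C | T1 A | T1 B | T1 T1
  A -> T0 T0 | b
  B -> T1 T0
  C -> a | b
  T0 -> a
  T1 -> b

CYK table (by increasing span), restricted to cells inside w[1..2]:
  T[1,1] 'a' = {C,T0}  orig:{C}
  T[2,2] 'a' = {C,T0}  orig:{C}
  T[1,2] 'aa' = {A}

Original NTs in T[1,2] deriving "aa": ["A"]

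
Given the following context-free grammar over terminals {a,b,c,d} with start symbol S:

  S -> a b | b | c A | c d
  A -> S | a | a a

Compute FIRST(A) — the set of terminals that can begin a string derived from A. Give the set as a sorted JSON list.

FIRST sets, iterate to fixpoint:
iter 1:
  A via A→a: +{a}
  S via S→a b: +{a}
  S via S→b: +{b}
  S via S→c A: +{c}
  FIRST(S)={a,b,c}  FIRST(A)={a}
iter 2:
  A via A→S: +{b,c}
  FIRST(S)={a,b,c}  FIRST(A)={a,b,c}
iter 3: done
  FIRST(S)={a,b,c}  FIRST(A)={a,b,c}

FIRST(A) = ["a", "b", "c"]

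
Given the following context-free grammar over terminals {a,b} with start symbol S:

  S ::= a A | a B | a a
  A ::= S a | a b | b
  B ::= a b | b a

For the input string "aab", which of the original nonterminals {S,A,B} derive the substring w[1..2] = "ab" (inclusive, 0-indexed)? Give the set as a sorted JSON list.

Convert to CNF:
  S -> T0 A | T0 B | T0 T0
  A -> S T0 | T0 T1 | b
  B -> T0 T1 | T1 T0
  T0 -> a
  T1 -> b

Fill CYK table bottom-up (cells [i..j] with 1 ≤ i ≤ j ≤ 2 only):
  T[1,1] 'a' = {T0}  orig:{}
  T[2,2] 'b' = {A,T1}  orig:{A}
  T[1,2] 'ab' = {A,B,S}

Original NTs in T[1,2] deriving "ab": ["A", "B", "S"]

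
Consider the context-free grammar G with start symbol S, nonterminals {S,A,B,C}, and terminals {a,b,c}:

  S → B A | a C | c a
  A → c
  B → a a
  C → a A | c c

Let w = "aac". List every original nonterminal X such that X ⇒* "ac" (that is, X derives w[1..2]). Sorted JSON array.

Convert to CNF:
  S -> B A | T0 C | T1 T0
  A -> c
  B -> T0 T0
  C -> T0 A | T1 T1
  T0 -> a
  T1 -> c

Fill CYK table bottom-up (cells [i..j] with 1 ≤ i ≤ j ≤ 2 only):
  [1..1]={T0}  "a"  orig:{}
  [2..2]={A,T1}  "c"  orig:{A}
  [1..2]={C}  "ac"

Original NTs in T[1,2] deriving "ac": ["C"]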